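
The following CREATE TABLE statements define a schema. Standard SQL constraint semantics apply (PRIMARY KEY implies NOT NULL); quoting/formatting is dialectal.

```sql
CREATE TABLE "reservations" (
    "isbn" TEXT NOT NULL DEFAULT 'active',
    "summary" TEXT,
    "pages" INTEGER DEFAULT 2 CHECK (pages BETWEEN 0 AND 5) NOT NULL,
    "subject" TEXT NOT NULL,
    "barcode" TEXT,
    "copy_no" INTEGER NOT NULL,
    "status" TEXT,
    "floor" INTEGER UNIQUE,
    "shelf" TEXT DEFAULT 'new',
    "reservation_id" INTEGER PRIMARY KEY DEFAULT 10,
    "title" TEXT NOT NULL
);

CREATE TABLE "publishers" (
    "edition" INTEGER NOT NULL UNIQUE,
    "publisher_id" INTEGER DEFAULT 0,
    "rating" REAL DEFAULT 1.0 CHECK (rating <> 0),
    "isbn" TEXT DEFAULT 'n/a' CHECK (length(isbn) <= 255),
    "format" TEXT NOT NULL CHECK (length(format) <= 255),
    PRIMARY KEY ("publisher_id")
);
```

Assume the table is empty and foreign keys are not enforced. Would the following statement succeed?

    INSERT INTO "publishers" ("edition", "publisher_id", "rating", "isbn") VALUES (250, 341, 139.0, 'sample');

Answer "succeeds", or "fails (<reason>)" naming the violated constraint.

format is omitted from the column list and has no DEFAULT, so it would receive NULL.
But format is declared NOT NULL.

fails (NOT NULL on format)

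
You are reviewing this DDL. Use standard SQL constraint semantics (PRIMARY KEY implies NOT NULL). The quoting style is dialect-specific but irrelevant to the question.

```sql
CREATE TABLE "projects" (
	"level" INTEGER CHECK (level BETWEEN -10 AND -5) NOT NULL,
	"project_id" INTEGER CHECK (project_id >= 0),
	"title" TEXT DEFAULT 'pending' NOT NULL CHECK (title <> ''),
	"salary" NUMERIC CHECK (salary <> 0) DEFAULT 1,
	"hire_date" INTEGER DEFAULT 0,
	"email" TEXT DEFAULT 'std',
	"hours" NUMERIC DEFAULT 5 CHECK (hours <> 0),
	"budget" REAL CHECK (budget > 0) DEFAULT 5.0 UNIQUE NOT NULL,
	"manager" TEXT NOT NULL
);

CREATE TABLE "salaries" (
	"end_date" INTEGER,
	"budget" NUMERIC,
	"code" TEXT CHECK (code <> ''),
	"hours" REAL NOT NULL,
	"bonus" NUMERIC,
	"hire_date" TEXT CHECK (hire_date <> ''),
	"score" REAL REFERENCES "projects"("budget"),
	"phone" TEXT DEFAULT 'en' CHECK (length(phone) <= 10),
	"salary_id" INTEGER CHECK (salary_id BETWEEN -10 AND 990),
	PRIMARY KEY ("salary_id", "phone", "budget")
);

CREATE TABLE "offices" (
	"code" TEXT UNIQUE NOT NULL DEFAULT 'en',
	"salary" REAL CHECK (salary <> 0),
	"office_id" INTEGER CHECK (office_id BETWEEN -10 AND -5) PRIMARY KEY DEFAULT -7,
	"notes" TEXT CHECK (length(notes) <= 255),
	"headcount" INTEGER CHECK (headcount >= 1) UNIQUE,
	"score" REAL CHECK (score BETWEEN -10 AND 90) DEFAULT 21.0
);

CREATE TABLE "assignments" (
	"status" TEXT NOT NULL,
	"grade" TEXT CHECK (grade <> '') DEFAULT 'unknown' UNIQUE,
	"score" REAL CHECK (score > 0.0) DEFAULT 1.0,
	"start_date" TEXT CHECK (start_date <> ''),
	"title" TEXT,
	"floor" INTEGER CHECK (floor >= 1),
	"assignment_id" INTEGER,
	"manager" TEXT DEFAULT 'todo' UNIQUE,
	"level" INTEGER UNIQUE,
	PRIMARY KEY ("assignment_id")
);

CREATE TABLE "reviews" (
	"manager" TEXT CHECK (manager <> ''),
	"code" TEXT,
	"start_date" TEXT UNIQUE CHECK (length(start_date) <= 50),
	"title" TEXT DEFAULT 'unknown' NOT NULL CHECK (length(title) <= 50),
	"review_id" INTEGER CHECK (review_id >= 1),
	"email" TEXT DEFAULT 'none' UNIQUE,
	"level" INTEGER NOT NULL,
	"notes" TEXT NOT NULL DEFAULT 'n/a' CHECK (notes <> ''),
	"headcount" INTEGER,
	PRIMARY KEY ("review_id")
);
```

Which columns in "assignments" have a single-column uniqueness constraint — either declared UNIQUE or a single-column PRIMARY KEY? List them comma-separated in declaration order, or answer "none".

- status: no UNIQUE or single-column PK constraint.
- grade: declared UNIQUE → unique.
- score: no UNIQUE or single-column PK constraint.
- start_date: no UNIQUE or single-column PK constraint.
- title: no UNIQUE or single-column PK constraint.
- floor: no UNIQUE or single-column PK constraint.
- assignment_id: single-column PRIMARY KEY → unique.
- manager: declared UNIQUE → unique.
- level: declared UNIQUE → unique.

grade, assignment_id, manager, level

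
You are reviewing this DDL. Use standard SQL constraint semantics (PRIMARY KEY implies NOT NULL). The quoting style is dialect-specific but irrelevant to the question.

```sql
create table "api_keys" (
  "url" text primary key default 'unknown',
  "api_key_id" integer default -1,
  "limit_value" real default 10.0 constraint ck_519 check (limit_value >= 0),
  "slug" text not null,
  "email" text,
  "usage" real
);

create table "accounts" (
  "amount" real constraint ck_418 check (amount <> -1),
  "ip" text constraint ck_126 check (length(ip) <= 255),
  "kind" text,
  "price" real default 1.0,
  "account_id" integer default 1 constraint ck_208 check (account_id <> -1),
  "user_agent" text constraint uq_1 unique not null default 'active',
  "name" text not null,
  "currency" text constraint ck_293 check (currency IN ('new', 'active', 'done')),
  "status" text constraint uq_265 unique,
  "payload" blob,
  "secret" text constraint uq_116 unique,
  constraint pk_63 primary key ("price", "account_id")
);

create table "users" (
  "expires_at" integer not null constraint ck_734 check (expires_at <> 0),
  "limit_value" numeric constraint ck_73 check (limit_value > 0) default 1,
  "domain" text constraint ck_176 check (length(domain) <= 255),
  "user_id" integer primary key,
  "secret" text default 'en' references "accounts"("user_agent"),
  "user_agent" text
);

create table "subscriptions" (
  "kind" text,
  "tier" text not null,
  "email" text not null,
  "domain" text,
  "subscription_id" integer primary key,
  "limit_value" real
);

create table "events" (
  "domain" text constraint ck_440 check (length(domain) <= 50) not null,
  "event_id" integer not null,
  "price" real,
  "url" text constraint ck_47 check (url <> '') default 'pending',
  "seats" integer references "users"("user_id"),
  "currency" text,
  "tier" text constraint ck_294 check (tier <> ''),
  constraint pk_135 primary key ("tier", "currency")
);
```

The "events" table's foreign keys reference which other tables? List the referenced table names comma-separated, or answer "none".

- seats REFERENCES users(user_id).

users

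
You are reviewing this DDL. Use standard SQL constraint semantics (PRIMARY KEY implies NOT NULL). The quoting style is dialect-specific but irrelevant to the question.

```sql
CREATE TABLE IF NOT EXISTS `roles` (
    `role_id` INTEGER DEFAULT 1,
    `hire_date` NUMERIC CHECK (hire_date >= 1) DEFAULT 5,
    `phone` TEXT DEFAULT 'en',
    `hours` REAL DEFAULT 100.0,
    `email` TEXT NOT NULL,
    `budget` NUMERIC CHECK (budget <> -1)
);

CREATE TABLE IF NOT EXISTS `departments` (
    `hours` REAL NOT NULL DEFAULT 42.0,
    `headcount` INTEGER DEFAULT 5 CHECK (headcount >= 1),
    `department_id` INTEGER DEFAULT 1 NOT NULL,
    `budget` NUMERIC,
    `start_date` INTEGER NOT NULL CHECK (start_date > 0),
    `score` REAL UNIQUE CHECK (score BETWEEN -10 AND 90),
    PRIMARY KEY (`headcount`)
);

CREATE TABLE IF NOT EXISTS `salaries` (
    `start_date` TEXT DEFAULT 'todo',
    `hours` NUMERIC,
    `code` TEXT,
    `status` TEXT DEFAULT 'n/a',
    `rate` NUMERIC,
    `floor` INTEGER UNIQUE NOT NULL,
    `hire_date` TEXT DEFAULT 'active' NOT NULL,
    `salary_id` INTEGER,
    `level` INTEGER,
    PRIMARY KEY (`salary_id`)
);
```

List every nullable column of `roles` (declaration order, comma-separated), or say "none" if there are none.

- role_id: DEFAULT only fills an omitted column; an explicit NULL is still allowed → nullable.
- hire_date: CHECK does not forbid NULL (a CHECK constraint passes when its expression is NULL) → nullable.
- phone: DEFAULT only fills an omitted column; an explicit NULL is still allowed → nullable.
- hours: DEFAULT only fills an omitted column; an explicit NULL is still allowed → nullable.
- email: declared NOT NULL → not nullable.
- budget: CHECK does not forbid NULL (a CHECK constraint passes when its expression is NULL) → nullable.

role_id, hire_date, phone, hours, budget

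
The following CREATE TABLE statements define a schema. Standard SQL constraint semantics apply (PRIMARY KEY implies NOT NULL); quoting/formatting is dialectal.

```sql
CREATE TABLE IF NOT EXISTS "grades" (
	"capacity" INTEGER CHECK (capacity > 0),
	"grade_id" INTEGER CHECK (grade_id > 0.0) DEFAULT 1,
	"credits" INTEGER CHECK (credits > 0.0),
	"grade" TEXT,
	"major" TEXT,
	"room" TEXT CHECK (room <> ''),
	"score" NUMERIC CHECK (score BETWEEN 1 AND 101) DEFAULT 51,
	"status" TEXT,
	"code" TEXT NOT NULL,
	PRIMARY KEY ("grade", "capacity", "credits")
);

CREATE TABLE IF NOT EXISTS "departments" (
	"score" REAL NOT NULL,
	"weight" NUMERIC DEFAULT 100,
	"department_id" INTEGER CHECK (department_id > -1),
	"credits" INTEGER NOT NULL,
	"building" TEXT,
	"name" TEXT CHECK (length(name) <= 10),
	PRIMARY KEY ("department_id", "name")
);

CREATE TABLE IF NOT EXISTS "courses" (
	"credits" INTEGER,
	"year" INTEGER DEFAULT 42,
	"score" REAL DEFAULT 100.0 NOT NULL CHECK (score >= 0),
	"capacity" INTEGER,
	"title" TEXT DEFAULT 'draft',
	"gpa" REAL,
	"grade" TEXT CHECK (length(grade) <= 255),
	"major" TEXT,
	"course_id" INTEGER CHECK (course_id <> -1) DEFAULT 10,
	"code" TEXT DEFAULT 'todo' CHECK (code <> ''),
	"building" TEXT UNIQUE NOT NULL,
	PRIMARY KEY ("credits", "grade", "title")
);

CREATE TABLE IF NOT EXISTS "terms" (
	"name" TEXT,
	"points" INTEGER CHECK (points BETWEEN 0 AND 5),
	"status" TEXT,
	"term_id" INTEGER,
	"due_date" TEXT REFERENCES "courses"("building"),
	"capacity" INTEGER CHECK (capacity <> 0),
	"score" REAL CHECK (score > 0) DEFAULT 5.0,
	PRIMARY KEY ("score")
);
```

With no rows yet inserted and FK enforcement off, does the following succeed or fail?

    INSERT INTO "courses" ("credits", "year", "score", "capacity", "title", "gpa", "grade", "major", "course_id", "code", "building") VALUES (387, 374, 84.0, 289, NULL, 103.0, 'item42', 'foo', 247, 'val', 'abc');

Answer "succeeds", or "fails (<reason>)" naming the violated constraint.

fails (NOT NULL on title)

title is explicitly set to NULL, but title is part of the PRIMARY KEY (implied NOT NULL).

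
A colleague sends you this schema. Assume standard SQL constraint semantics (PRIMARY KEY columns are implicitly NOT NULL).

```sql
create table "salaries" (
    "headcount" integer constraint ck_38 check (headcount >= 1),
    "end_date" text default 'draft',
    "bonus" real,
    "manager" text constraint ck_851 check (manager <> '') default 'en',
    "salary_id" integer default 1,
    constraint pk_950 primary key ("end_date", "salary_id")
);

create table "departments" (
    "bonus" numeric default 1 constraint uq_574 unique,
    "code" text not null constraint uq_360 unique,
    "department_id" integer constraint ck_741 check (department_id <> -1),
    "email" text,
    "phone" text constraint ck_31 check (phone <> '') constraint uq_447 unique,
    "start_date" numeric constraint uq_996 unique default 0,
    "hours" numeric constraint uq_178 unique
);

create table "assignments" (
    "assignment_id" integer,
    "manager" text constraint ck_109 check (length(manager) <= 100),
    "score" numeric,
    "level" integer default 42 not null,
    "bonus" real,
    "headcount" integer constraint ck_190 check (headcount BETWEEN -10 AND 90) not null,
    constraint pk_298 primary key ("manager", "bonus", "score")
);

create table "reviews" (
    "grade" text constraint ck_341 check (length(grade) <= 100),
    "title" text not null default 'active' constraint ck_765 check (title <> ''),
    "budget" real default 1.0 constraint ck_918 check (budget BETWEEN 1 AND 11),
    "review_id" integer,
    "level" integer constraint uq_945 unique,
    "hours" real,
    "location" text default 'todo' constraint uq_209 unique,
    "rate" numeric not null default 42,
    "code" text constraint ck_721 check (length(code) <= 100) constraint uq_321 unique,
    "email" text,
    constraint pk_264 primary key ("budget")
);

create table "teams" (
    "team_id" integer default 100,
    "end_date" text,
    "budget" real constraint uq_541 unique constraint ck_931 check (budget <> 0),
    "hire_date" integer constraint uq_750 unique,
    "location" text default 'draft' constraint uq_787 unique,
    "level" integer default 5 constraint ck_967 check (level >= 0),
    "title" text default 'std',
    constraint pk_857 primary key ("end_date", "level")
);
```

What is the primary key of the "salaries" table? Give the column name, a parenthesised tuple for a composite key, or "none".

(end_date, salary_id)

A table-level PRIMARY KEY clause names 2 columns: end_date, salary_id.
This is a composite key — the combination is unique, not each column individually.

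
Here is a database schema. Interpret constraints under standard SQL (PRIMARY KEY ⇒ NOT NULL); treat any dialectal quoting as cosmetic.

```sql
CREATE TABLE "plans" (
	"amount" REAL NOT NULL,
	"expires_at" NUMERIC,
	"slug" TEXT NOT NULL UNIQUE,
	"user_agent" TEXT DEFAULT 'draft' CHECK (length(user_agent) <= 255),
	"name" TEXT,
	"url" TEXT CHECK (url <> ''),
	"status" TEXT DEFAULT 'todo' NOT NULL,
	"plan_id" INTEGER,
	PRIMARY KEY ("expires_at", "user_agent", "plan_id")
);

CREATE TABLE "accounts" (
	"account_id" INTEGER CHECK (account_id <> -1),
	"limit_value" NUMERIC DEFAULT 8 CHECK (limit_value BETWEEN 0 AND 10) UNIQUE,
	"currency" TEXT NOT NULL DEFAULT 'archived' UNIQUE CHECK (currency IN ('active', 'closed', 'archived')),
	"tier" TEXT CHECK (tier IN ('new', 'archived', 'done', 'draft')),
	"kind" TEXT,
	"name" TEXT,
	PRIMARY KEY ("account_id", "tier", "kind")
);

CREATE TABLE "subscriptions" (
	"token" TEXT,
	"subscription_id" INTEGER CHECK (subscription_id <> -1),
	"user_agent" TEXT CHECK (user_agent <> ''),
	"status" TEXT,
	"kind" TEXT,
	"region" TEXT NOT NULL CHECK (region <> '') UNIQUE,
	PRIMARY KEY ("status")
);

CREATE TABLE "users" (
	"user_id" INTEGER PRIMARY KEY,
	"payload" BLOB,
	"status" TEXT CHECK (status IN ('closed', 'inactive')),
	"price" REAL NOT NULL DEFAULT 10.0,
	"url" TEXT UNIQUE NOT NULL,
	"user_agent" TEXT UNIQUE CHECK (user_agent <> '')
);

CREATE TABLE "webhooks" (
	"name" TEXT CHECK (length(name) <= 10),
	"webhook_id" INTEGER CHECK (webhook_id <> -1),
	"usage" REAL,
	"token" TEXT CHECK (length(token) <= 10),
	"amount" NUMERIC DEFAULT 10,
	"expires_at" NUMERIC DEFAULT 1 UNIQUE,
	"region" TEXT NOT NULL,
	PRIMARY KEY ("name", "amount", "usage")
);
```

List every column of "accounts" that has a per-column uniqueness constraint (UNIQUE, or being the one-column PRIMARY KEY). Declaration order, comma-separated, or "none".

limit_value, currency

- account_id: part of a composite PRIMARY KEY — only the tuple is unique, not this column on its own.
- limit_value: declared UNIQUE → unique.
- currency: declared UNIQUE → unique.
- tier: part of a composite PRIMARY KEY — only the tuple is unique, not this column on its own.
- kind: part of a composite PRIMARY KEY — only the tuple is unique, not this column on its own.
- name: no UNIQUE or single-column PK constraint.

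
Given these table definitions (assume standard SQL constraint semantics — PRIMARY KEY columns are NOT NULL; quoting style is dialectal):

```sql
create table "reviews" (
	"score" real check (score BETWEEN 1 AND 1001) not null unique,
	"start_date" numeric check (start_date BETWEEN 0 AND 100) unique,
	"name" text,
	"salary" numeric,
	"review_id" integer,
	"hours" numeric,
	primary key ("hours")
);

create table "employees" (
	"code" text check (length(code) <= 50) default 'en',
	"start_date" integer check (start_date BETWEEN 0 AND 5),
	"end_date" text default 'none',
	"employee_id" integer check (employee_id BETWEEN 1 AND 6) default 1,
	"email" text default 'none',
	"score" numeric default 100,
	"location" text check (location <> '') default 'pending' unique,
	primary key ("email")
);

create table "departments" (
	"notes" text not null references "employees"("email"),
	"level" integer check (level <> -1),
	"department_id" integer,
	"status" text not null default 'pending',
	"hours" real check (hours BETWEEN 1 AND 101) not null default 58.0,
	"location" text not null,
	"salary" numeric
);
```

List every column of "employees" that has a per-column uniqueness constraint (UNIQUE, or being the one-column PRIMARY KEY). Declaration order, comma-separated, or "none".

email, location

- code: no UNIQUE or single-column PK constraint.
- start_date: no UNIQUE or single-column PK constraint.
- end_date: no UNIQUE or single-column PK constraint.
- employee_id: no UNIQUE or single-column PK constraint.
- email: single-column PRIMARY KEY → unique.
- score: no UNIQUE or single-column PK constraint.
- location: declared UNIQUE → unique.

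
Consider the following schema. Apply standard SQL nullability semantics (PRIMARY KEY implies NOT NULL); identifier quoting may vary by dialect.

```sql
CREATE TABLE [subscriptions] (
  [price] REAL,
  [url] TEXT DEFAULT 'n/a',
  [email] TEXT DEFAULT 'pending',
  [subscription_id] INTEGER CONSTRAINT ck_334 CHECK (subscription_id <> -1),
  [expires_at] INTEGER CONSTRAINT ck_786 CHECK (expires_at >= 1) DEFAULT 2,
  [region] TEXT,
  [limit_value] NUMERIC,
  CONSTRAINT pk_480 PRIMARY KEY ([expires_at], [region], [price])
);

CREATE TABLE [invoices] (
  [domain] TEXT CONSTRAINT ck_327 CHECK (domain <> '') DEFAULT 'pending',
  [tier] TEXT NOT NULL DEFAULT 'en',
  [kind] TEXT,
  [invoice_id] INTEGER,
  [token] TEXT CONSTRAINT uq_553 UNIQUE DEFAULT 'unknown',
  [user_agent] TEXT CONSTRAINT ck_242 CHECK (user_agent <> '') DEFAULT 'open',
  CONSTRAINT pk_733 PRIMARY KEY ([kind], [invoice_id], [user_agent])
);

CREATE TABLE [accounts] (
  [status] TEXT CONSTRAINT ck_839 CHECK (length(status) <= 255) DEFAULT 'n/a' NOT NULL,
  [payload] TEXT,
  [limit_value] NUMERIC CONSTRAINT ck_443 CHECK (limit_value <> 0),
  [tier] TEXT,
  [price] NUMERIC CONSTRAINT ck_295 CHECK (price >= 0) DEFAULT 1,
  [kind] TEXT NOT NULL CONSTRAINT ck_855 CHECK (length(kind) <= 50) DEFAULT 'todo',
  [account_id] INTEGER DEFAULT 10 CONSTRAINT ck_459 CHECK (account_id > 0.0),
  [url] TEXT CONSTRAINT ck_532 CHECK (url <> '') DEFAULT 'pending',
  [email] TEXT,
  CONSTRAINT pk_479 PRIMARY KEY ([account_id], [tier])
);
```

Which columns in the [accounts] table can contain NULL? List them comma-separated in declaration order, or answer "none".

- status: declared NOT NULL → not nullable.
- payload: no NOT NULL constraint applies → nullable.
- limit_value: CHECK does not forbid NULL (a CHECK constraint passes when its expression is NULL) → nullable.
- tier: part of the PRIMARY KEY, which implies NOT NULL → not nullable.
- price: CHECK does not forbid NULL (a CHECK constraint passes when its expression is NULL) → nullable.
- kind: declared NOT NULL → not nullable.
- account_id: part of the PRIMARY KEY, which implies NOT NULL → not nullable.
- url: CHECK does not forbid NULL (a CHECK constraint passes when its expression is NULL) → nullable.
- email: no NOT NULL constraint applies → nullable.

payload, limit_value, price, url, email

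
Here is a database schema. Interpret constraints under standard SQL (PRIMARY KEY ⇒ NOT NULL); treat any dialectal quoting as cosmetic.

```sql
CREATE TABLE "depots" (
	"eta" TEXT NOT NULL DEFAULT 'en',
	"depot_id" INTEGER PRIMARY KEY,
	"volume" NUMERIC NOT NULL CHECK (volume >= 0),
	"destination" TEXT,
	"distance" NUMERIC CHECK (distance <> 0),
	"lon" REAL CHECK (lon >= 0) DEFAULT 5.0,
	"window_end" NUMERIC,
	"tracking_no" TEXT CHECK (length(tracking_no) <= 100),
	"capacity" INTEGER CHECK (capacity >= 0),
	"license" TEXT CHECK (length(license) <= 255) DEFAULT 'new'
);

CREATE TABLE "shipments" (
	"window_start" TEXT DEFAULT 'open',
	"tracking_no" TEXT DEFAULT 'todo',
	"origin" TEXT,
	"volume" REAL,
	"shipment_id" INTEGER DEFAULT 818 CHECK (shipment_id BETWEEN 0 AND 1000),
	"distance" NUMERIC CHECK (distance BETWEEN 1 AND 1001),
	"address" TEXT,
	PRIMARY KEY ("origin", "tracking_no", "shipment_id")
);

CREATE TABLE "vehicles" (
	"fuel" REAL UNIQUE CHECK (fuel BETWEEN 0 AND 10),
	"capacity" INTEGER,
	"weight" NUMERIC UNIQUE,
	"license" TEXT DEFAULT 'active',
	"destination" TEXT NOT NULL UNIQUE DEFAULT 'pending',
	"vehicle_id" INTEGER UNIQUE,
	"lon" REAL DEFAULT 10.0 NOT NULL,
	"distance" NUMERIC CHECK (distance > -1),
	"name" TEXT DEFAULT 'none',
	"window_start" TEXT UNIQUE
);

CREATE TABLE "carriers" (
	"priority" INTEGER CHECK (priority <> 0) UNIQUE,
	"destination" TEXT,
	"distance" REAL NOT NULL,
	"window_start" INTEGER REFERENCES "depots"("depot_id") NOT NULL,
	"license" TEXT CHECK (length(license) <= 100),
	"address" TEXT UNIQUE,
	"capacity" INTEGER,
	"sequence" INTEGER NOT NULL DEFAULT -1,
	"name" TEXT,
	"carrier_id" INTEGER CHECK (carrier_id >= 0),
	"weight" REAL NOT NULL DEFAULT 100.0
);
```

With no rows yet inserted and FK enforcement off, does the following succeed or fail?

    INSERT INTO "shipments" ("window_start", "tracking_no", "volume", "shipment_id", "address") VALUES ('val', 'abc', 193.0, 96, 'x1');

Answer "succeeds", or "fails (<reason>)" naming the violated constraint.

fails (NOT NULL on origin)

origin is omitted from the column list and has no DEFAULT, so it would receive NULL.
But origin is part of the PRIMARY KEY (implied NOT NULL).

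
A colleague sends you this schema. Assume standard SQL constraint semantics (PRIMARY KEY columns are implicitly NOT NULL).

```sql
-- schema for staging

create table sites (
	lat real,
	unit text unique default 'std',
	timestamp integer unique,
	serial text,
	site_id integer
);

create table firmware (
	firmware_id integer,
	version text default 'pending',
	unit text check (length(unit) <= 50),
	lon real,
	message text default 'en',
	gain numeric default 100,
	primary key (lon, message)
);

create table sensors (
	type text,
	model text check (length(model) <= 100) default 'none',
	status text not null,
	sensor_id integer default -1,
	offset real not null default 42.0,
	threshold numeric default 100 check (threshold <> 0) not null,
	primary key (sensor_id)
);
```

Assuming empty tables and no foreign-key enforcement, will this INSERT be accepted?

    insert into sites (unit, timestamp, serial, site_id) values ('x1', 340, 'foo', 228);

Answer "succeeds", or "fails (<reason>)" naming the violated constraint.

sites has no NOT NULL or PRIMARY KEY columns.
No constraint is violated.

succeeds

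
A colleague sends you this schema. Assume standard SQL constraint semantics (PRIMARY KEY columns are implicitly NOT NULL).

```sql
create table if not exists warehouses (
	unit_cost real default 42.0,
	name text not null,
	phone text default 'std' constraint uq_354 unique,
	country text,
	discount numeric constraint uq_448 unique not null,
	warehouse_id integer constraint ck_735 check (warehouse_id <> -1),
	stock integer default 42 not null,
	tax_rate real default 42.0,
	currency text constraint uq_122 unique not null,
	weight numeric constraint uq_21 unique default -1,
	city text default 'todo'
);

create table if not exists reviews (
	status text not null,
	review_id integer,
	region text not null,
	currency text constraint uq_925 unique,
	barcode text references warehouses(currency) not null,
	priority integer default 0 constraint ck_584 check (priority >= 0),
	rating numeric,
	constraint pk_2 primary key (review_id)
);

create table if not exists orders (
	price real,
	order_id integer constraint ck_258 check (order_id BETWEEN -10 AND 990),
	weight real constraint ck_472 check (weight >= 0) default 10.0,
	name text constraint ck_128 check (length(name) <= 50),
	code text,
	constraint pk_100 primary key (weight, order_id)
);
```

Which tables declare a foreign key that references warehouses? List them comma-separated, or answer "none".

reviews

- reviews.barcode references warehouses(currency).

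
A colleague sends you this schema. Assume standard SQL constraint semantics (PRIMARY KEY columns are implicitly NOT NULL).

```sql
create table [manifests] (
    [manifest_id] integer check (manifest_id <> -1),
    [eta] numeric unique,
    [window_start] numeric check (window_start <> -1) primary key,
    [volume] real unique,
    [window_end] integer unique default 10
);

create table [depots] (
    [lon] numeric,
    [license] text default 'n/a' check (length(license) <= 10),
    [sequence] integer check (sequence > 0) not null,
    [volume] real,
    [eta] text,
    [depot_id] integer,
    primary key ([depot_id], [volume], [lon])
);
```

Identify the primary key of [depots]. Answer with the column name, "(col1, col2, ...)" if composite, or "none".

(depot_id, volume, lon)

A table-level PRIMARY KEY clause names 3 columns: depot_id, volume, lon.
This is a composite key — the combination is unique, not each column individually.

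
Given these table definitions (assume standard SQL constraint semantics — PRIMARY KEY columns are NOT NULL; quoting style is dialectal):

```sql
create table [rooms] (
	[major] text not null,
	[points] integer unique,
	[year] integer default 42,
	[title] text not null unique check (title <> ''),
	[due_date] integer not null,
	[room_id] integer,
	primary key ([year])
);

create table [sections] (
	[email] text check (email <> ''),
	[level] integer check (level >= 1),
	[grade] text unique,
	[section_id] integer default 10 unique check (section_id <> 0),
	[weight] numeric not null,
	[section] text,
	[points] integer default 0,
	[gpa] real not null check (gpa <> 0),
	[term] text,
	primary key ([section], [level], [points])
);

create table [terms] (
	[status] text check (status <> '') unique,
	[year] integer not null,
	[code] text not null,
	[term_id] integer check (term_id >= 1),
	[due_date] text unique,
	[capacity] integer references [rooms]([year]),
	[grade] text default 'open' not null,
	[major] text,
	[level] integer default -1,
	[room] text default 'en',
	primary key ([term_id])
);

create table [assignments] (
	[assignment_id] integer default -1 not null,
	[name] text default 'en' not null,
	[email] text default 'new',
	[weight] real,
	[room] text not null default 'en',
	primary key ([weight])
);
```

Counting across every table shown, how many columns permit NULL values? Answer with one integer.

13

rooms: 2 nullable (points, room_id — PK (year) and explicit NOT NULL columns excluded).
sections: 4 nullable (email, grade, section_id, term — PK (section, level, points) and explicit NOT NULL columns excluded).
terms: 6 nullable (status, due_date, capacity, major, level, room — PK (term_id) and explicit NOT NULL columns excluded).
assignments: 1 nullable (email — PK (weight) and explicit NOT NULL columns excluded).
Total: 2 + 4 + 6 + 1 = 13.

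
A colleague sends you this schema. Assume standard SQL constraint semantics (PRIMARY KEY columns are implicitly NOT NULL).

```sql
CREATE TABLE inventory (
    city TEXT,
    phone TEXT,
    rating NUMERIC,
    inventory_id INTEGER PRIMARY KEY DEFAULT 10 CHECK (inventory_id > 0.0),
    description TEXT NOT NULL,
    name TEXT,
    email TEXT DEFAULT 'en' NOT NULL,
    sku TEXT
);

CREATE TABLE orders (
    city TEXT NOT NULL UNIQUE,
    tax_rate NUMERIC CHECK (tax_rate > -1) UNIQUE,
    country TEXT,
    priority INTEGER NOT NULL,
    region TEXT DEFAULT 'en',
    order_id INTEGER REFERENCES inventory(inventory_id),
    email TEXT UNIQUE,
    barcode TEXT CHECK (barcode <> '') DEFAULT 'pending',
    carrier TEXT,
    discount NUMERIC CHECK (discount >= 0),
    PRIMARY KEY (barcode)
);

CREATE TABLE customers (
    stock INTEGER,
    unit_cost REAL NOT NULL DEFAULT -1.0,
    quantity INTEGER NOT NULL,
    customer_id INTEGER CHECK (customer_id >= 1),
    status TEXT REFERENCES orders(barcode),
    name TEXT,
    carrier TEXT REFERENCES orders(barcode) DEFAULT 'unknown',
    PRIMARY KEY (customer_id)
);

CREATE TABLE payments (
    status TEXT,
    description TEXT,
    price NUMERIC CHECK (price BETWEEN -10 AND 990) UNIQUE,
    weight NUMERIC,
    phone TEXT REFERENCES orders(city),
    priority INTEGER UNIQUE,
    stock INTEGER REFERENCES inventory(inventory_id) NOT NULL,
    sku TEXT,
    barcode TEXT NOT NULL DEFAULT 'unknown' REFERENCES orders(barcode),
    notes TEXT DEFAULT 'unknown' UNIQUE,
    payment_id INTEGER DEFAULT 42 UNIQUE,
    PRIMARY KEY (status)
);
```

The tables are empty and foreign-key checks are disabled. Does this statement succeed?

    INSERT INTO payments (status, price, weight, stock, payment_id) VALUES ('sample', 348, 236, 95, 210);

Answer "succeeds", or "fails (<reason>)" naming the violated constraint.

NOT NULL columns: barcode defaults to 'unknown'; status is supplied; stock is supplied.
CHECK constraints: 348 satisfies (price BETWEEN -10 AND 990).
No constraint is violated.

succeeds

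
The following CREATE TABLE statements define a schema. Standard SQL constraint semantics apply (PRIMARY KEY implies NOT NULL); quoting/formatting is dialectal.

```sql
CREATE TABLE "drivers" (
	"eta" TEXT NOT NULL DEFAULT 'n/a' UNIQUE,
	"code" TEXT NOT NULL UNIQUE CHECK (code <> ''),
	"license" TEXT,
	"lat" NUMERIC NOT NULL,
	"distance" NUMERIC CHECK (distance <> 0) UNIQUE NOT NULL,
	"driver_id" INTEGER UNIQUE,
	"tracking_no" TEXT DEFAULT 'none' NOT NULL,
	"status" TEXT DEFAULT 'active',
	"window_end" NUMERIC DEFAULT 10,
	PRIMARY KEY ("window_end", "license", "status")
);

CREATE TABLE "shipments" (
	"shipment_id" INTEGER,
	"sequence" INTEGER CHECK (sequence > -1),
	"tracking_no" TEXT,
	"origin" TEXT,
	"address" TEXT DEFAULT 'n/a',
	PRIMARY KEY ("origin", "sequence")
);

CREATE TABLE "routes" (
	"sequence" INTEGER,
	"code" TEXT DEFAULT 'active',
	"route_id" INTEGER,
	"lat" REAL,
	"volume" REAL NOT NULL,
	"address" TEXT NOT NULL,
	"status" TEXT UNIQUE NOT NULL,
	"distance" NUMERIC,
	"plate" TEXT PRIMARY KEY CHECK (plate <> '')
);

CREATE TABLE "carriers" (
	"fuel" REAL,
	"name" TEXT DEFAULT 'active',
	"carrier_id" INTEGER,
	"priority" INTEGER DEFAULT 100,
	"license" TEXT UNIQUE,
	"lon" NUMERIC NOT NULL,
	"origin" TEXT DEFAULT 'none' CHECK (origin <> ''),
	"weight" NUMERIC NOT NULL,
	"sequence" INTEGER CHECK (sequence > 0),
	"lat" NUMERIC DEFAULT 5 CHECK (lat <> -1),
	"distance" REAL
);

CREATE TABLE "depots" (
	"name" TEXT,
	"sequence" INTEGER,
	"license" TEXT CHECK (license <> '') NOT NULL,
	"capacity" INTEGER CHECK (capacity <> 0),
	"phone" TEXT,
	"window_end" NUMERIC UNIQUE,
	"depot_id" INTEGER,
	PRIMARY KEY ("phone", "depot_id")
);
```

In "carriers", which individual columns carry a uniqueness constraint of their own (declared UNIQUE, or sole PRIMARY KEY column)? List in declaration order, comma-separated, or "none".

- fuel: no UNIQUE or single-column PK constraint.
- name: no UNIQUE or single-column PK constraint.
- carrier_id: no UNIQUE or single-column PK constraint.
- priority: no UNIQUE or single-column PK constraint.
- license: declared UNIQUE → unique.
- lon: no UNIQUE or single-column PK constraint.
- origin: no UNIQUE or single-column PK constraint.
- weight: no UNIQUE or single-column PK constraint.
- sequence: no UNIQUE or single-column PK constraint.
- lat: no UNIQUE or single-column PK constraint.
- distance: no UNIQUE or single-column PK constraint.

license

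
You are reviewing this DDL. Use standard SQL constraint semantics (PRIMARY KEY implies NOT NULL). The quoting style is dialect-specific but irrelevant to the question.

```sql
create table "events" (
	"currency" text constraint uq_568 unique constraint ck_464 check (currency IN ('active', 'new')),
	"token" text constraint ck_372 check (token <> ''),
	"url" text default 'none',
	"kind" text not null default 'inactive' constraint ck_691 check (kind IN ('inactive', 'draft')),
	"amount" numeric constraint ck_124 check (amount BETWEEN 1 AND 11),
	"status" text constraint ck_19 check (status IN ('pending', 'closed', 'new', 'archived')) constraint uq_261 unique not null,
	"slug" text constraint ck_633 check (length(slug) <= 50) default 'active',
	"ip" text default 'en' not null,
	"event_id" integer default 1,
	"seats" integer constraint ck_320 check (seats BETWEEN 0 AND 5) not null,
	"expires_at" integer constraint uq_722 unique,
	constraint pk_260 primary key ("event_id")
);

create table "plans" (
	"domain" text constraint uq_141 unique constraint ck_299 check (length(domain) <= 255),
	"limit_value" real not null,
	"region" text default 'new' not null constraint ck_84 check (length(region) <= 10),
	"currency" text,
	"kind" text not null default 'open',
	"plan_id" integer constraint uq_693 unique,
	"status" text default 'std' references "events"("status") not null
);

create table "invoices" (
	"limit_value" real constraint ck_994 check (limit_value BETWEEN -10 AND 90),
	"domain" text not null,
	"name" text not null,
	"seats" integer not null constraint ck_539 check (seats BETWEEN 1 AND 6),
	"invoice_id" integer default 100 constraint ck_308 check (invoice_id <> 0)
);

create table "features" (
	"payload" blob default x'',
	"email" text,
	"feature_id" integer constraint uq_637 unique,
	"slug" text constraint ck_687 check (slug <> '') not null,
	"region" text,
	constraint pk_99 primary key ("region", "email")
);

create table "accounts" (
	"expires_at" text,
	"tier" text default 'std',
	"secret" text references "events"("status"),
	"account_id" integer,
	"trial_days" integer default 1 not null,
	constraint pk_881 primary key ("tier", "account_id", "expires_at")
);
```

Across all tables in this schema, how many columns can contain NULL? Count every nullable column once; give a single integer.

events: 6 nullable (currency, token, url, amount, slug, expires_at — PK (event_id) and explicit NOT NULL columns excluded).
plans: 3 nullable (domain, currency, plan_id — PK none and explicit NOT NULL columns excluded).
invoices: 2 nullable (limit_value, invoice_id — PK none and explicit NOT NULL columns excluded).
features: 2 nullable (payload, feature_id — PK (region, email) and explicit NOT NULL columns excluded).
accounts: 1 nullable (secret — PK (tier, account_id, expires_at) and explicit NOT NULL columns excluded).
Total: 6 + 3 + 2 + 2 + 1 = 14.

14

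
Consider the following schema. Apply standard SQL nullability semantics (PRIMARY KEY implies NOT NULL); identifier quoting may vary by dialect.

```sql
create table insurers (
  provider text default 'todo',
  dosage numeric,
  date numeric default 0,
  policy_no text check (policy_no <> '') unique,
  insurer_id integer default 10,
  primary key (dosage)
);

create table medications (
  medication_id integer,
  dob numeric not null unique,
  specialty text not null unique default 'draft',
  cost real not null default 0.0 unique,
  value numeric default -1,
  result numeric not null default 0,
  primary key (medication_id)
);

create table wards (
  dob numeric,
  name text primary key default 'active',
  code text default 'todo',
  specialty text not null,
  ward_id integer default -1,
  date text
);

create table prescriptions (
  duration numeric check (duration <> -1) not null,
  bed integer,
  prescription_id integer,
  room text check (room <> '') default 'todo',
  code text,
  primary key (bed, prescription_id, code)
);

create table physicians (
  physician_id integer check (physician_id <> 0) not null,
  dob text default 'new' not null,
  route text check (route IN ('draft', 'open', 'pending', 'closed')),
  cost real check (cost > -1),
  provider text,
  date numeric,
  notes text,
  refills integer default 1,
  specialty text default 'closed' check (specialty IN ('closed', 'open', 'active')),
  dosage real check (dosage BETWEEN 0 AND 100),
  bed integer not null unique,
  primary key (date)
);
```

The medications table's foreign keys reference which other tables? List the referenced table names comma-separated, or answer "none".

No column in medications has a REFERENCES clause.

none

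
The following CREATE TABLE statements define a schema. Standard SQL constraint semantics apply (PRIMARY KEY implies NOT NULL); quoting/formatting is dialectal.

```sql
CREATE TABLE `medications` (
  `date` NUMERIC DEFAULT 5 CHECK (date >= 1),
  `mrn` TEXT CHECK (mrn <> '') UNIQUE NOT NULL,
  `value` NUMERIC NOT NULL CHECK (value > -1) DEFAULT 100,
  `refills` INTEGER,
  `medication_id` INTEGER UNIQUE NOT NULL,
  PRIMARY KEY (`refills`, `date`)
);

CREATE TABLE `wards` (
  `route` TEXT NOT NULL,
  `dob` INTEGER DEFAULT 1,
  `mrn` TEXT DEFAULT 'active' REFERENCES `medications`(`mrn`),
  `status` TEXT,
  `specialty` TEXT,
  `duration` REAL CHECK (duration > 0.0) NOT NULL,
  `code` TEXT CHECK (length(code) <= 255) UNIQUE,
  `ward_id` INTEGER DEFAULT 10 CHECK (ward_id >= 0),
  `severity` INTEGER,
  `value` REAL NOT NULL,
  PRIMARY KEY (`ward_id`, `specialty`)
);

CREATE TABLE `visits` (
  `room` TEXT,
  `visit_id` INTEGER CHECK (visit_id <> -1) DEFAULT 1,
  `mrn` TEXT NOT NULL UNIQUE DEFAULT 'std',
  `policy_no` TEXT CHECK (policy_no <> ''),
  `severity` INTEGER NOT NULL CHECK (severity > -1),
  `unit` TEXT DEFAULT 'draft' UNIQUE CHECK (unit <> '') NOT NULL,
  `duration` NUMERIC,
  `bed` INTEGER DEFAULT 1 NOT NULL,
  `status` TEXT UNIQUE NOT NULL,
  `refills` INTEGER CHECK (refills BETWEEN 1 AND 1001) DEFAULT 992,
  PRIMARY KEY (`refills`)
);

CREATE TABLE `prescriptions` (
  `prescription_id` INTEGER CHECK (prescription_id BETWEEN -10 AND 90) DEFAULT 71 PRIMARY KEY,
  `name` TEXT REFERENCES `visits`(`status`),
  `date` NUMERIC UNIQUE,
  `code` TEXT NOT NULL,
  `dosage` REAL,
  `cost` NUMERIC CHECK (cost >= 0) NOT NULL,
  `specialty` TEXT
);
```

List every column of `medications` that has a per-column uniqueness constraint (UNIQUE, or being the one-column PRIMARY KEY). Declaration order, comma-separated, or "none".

mrn, medication_id

- date: part of a composite PRIMARY KEY — only the tuple is unique, not this column on its own.
- mrn: declared UNIQUE → unique.
- value: no UNIQUE or single-column PK constraint.
- refills: part of a composite PRIMARY KEY — only the tuple is unique, not this column on its own.
- medication_id: declared UNIQUE → unique.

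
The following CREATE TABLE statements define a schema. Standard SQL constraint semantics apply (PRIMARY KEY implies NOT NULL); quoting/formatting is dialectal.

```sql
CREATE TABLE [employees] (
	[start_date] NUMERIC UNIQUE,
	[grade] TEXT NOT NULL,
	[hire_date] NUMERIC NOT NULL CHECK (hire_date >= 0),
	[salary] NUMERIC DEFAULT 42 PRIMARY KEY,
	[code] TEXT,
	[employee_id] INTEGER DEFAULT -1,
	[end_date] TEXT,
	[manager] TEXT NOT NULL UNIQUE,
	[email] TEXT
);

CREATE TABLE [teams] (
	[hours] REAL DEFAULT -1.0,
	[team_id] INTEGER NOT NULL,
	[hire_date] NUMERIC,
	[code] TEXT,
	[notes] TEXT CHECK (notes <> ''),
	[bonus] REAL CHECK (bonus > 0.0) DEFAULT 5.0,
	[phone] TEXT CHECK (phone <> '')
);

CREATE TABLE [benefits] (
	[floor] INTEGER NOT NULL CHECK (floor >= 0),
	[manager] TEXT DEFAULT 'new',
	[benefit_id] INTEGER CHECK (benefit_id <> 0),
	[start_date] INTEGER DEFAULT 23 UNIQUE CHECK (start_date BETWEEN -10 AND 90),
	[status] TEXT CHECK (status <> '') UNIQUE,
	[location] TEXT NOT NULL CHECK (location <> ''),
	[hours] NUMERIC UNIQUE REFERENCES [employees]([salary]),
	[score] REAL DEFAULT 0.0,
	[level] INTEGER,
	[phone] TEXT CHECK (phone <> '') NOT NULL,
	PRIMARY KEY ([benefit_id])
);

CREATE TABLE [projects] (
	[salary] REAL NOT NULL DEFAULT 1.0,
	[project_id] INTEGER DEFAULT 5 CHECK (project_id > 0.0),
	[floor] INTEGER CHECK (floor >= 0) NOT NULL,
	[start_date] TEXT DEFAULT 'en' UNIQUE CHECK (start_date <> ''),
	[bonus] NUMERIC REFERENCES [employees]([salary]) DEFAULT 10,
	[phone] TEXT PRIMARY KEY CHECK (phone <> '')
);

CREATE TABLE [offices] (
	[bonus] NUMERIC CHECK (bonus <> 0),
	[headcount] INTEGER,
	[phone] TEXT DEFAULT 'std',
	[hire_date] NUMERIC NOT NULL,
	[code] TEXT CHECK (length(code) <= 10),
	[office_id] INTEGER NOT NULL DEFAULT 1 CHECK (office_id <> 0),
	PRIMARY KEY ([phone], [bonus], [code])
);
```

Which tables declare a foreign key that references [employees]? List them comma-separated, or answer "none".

benefits, projects

- benefits.hours references employees(salary).
- projects.bonus references employees(salary).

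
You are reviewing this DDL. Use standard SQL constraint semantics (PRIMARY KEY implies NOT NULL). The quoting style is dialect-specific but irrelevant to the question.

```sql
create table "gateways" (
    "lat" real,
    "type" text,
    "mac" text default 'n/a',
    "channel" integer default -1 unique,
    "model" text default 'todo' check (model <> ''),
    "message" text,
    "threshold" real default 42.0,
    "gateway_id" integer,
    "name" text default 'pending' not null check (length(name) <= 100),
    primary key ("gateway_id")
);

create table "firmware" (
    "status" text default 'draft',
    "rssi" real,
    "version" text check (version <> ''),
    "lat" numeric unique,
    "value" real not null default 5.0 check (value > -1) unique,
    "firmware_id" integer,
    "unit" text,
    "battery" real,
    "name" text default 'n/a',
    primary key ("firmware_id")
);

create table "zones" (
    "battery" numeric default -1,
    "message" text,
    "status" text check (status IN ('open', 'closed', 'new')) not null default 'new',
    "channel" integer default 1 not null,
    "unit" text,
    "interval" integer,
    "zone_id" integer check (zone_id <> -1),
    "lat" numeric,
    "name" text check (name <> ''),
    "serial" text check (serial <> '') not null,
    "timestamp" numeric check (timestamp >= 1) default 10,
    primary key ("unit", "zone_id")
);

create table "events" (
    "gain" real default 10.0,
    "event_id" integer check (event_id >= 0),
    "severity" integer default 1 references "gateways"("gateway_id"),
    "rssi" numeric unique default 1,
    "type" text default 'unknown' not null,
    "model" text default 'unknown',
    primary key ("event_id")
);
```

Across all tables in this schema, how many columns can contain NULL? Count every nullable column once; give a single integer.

24

gateways: 7 nullable (lat, type, mac, channel, model, message, threshold — PK (gateway_id) and explicit NOT NULL columns excluded).
firmware: 7 nullable (status, rssi, version, lat, unit, battery, name — PK (firmware_id) and explicit NOT NULL columns excluded).
zones: 6 nullable (battery, message, interval, lat, name, timestamp — PK (unit, zone_id) and explicit NOT NULL columns excluded).
events: 4 nullable (gain, severity, rssi, model — PK (event_id) and explicit NOT NULL columns excluded).
Total: 7 + 7 + 6 + 4 = 24.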